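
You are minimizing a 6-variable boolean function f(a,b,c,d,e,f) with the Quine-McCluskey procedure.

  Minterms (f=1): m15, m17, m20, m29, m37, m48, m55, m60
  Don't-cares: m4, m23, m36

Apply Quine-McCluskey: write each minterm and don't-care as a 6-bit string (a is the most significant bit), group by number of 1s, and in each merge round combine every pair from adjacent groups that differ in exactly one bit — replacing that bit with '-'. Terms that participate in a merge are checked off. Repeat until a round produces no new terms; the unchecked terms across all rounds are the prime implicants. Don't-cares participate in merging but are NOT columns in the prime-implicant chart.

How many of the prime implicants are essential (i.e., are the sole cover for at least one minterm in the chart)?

Round 0: 000100✓ 001111 010001 010100✓ 010111✓ 011101 100100✓ 100101✓ 110000 110111✓ 111100
Round 1: -00100 -10111 0-0100 10010-
PIs = {-00100, -10111, 0-0100, 001111, 010001, 011101, 10010-, 110000, 111100}
Coverage chart:
  m15: 001111 ←essential
  m17: 010001 ←essential
  m20: 0-0100 ←essential
  m29: 011101 ←essential
  m37: 10010- ←essential
  m48: 110000 ←essential
  m55: -10111 ←essential
  m60: 111100 ←essential
Essential: -10111, 0-0100, 001111, 010001, 011101, 10010-, 110000, 111100

8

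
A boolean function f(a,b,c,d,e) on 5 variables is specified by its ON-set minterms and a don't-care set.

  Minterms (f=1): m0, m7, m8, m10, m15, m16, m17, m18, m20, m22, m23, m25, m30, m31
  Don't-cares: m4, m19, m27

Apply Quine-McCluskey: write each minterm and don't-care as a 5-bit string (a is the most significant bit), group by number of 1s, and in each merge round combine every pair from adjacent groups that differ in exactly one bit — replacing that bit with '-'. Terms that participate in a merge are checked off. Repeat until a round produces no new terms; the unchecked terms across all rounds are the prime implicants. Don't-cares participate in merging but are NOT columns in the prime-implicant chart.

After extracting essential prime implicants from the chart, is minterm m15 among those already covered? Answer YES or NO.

Round 0: 00000✓ 00100✓ 00111✓ 01000✓ 01010✓ 01111✓ 10000✓ 10001✓ 10010✓ 10011✓ 10100✓ 10110✓ 10111✓ 11001✓ 11011✓ 11110✓ 11111✓
Round 1: -0000✓ -0100✓ -0111✓ -1111✓ 0-000 0-111✓ 00-00✓ 010-0 1-001✓ 1-011✓ 1-110✓ 1-111✓ 10-00✓ 10-10✓ 10-11✓ 100-0✓ 100-1✓ 1000-✓ 1001-✓ 101-0✓ 1011-✓ 11-11✓ 110-1✓ 1111-✓
Round 2: --111 -0-00 1--11 1-0-1 1-11- 10--0 10-1- 100--
PIs = {--111, -0-00, 0-000, 010-0, 1--11, 1-0-1, 1-11-, 10--0, 10-1-, 100--}
Coverage chart:
  m0: -0-00,0-000
  m7: --111 ←essential
  m8: 0-000,010-0
  m10: 010-0 ←essential
  m15: --111 ←essential
  m16: -0-00,10--0,100--
  m17: 1-0-1,100--
  m18: 10--0,10-1-,100--
  m20: -0-00,10--0
  m22: 1-11-,10--0,10-1-
  m23: --111,1--11,1-11-,10-1-
  m25: 1-0-1 ←essential
  m30: 1-11- ←essential
  m31: --111,1--11,1-11-
Essential: --111, 010-0, 1-0-1, 1-11-

YES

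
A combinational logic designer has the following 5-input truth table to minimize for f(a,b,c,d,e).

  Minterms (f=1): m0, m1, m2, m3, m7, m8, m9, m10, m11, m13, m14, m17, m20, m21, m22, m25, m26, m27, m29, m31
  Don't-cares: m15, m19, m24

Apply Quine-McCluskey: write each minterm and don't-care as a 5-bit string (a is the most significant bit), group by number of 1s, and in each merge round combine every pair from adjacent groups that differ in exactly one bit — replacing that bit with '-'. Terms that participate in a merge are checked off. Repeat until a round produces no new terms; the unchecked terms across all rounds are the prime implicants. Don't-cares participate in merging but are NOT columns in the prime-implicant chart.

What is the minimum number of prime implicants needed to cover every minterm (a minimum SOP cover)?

7

size-2^0 implicants → 00000(✓)  00001(✓)  00010(✓)  00011(✓)  00111(✓)  01000(✓)  01001(✓)  01010(✓)  01011(✓)  01101(✓)  01110(✓)  01111(✓)  10001(✓)  10011(✓)  10100(✓)  10101(✓)  10110(✓)  11000(✓)  11001(✓)  11010(✓)  11011(✓)  11101(✓)  11111(✓)
size-2^1 implicants → -0001(✓)  -0011(✓)  -1000(✓)  -1001(✓)  -1010(✓)  -1011(✓)  -1101(✓)  -1111(✓)  0-000(✓)  0-001(✓)  0-010(✓)  0-011(✓)  0-111(✓)  00-11(✓)  000-0(✓)  000-1(✓)  0000-(✓)  0001-(✓)  01-01(✓)  01-10(✓)  01-11(✓)  010-0(✓)  010-1(✓)  0100-(✓)  0101-(✓)  011-1(✓)  0111-(✓)  1-001(✓)  1-011(✓)  1-101(✓)  10-01(✓)  100-1(✓)  101-0  1010-  11-01(✓)  11-11(✓)  110-0(✓)  110-1(✓)  1100-(✓)  1101-(✓)  111-1(✓)
size-2^2 implicants → --001(✓)  --011(✓)  -00-1(✓)  -1-01(✓)  -1-11(✓)  -10-0(✓)  -10-1(✓)  -100-(✓)  -101-(✓)  -11-1(✓)  0--11  0-0-0(✓)  0-0-1(✓)  0-00-(✓)  0-01-(✓)  000--(✓)  01--1(✓)  01-1-  010--(✓)  1--01  1-0-1(✓)  11--1(✓)  110--(✓)
size-2^3 implicants → --0-1  -1--1  -10--  0-0--
Unchecked terms (primes): --0-1, -1--1, -10--, 0--11, 0-0--, 01-1-, 1--01, 101-0, 1010-
Minterm coverage:
  m0 ⊆ 0-0-- [E]
  m1 ⊆ --0-1,0-0--
  m2 ⊆ 0-0-- [E]
  m3 ⊆ --0-1,0--11,0-0--
  m7 ⊆ 0--11 [E]
  m8 ⊆ -10--,0-0--
  m9 ⊆ --0-1,-1--1,-10--,0-0--
  m10 ⊆ -10--,0-0--,01-1-
  m11 ⊆ --0-1,-1--1,-10--,0--11,0-0--,01-1-
  m13 ⊆ -1--1 [E]
  m14 ⊆ 01-1- [E]
  m17 ⊆ --0-1,1--01
  m20 ⊆ 101-0,1010-
  m21 ⊆ 1--01,1010-
  m22 ⊆ 101-0 [E]
  m25 ⊆ --0-1,-1--1,-10--,1--01
  m26 ⊆ -10-- [E]
  m27 ⊆ --0-1,-1--1,-10--
  m29 ⊆ -1--1,1--01
  m31 ⊆ -1--1 [E]
E = {-1--1, -10--, 0--11, 0-0--, 01-1-, 101-0}
Petrick residual → 1--01
Cover = be + bc' + a'de + a'c' + a'bd + ad'e + ab'ce'  |cover|=7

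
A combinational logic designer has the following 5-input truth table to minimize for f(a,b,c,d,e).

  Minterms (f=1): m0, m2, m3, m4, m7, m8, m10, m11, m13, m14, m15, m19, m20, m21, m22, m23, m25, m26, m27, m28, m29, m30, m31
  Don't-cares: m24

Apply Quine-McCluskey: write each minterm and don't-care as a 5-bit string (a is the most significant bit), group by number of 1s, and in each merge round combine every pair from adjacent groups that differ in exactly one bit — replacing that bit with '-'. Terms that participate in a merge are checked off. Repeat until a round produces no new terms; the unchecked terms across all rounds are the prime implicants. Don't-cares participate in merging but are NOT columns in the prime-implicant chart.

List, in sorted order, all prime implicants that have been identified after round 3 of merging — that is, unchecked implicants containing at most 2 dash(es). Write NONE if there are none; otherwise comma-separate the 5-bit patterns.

Round 0: 00000✓ 00010✓ 00011✓ 00100✓ 00111✓ 01000✓ 01010✓ 01011✓ 01101✓ 01110✓ 01111✓ 10011✓ 10100✓ 10101✓ 10110✓ 10111✓ 11000✓ 11001✓ 11010✓ 11011✓ 11100✓ 11101✓ 11110✓ 11111✓
Round 1: -0011✓ -0100 -0111✓ -1000✓ -1010✓ -1011✓ -1101✓ -1110✓ -1111✓ 0-000✓ 0-010✓ 0-011✓ 0-111✓ 00-00 00-11✓ 000-0✓ 0001-✓ 01-10✓ 01-11✓ 010-0✓ 0101-✓ 011-1✓ 0111-✓ 1-011✓ 1-100✓ 1-101✓ 1-110✓ 1-111✓ 10-11✓ 101-0✓ 101-1✓ 1010-✓ 1011-✓ 11-00✓ 11-01✓ 11-10✓ 11-11✓ 110-0✓ 110-1✓ 1100-✓ 1101-✓ 111-0✓ 111-1✓ 1110-✓ 1111-✓
Round 2: --011✓ --111✓ -0-11✓ -1-10✓ -1-11✓ -10-0 -101-✓ -11-1 -111-✓ 0--11✓ 0-0-0 0-01- 01-1-✓ 1--11✓ 1-1-0✓ 1-1-1✓ 1-10-✓ 1-11-✓ 101--✓ 11--0✓ 11--1✓ 11-0-✓ 11-1-✓ 110--✓ 111--✓
Round 3: ---11 -1-1- 1-1-- 11---
PIs = {---11, -0100, -1-1-, -10-0, -11-1, 0-0-0, 0-01-, 00-00, 1-1--, 11---}

-0100, -10-0, -11-1, 0-0-0, 0-01-, 00-00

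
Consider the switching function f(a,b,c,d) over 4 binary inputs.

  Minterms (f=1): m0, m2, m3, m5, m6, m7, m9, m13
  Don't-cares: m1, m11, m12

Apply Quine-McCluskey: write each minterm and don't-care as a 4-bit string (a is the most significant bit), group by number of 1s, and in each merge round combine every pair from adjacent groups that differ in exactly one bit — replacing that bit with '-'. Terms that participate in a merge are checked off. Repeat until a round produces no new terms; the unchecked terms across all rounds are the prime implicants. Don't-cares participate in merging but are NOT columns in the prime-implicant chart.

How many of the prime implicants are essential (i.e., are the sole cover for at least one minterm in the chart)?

2

Round 0: 0000✓ 0001✓ 0010✓ 0011✓ 0101✓ 0110✓ 0111✓ 1001✓ 1011✓ 1100✓ 1101✓
Round 1: -001✓ -011✓ -101✓ 0-01✓ 0-10✓ 0-11✓ 00-0✓ 00-1✓ 000-✓ 001-✓ 01-1✓ 011-✓ 1-01✓ 10-1✓ 110-
Round 2: --01 -0-1 0--1 0-1- 00--
PIs = {--01, -0-1, 0--1, 0-1-, 00--, 110-}
Coverage chart:
  m0: 00-- ←essential
  m2: 0-1-,00--
  m3: -0-1,0--1,0-1-,00--
  m5: --01,0--1
  m6: 0-1- ←essential
  m7: 0--1,0-1-
  m9: --01,-0-1
  m13: --01,110-
Essential: 0-1-, 00--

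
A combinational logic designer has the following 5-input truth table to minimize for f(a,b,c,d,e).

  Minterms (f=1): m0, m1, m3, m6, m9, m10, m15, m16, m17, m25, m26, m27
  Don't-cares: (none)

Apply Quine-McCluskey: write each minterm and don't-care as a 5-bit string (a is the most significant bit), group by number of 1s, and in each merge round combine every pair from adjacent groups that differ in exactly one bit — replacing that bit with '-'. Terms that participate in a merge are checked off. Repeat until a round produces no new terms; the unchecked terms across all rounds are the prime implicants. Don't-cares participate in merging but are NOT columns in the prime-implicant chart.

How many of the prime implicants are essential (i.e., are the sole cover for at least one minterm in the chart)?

Round 0: 00000✓ 00001✓ 00011✓ 00110 01001✓ 01010✓ 01111 10000✓ 10001✓ 11001✓ 11010✓ 11011✓
Round 1: -0000✓ -0001✓ -1001✓ -1010 0-001✓ 000-1 0000-✓ 1-001✓ 1000-✓ 110-1 1101-
Round 2: --001 -000-
PIs = {--001, -000-, -1010, 000-1, 00110, 01111, 110-1, 1101-}
Coverage chart:
  m0: -000- ←essential
  m1: --001,-000-,000-1
  m3: 000-1 ←essential
  m6: 00110 ←essential
  m9: --001 ←essential
  m10: -1010 ←essential
  m15: 01111 ←essential
  m16: -000- ←essential
  m17: --001,-000-
  m25: --001,110-1
  m26: -1010,1101-
  m27: 110-1,1101-
Essential: --001, -000-, -1010, 000-1, 00110, 01111

6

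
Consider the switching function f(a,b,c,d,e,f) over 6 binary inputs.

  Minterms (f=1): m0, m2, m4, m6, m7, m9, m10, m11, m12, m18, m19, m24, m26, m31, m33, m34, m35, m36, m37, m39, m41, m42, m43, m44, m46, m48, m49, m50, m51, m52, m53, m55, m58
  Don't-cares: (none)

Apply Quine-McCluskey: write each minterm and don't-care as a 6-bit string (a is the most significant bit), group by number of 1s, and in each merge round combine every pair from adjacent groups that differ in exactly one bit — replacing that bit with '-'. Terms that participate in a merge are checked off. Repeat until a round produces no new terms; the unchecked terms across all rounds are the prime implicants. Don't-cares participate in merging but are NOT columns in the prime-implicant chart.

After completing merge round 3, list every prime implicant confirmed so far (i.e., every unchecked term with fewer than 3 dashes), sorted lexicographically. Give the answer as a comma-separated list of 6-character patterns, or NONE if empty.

Round 0: 000000✓ 000010✓ 000100✓ 000110✓ 000111✓ 001001✓ 001010✓ 001011✓ 001100✓ 010010✓ 010011✓ 011000✓ 011010✓ 011111 100001✓ 100010✓ 100011✓ 100100✓ 100101✓ 100111✓ 101001✓ 101010✓ 101011✓ 101100✓ 101110✓ 110000✓ 110001✓ 110010✓ 110011✓ 110100✓ 110101✓ 110111✓ 111010✓
Round 1: -00010✓ -00100✓ -00111 -01001✓ -01010✓ -01011✓ -01100✓ -10010✓ -10011✓ -11010✓ 0-0010✓ 0-1010✓ 00-010✓ 00-100✓ 000-00✓ 000-10✓ 0000-0✓ 0001-0✓ 00011- 0010-1✓ 00101-✓ 01-010✓ 01001-✓ 0110-0 1-0001✓ 1-0010✓ 1-0011✓ 1-0100✓ 1-0101✓ 1-0111✓ 1-1010✓ 10-001✓ 10-010✓ 10-011✓ 10-100✓ 100-01✓ 100-11✓ 1000-1✓ 10001-✓ 1001-1✓ 10010-✓ 101-10 1010-1✓ 10101-✓ 1011-0 11-010✓ 110-00✓ 110-01✓ 110-11✓ 1100-0✓ 1100-1✓ 11000-✓ 11001-✓ 1101-1✓ 11010-✓
Round 2: --0010✓ --1010✓ -0-010✓ -0-100 -010-1 -0101- -1-010✓ -1001- 0--010✓ 000--0 1--010✓ 1-0-01✓ 1-0-11✓ 1-00-1✓ 1-001- 1-01-1✓ 1-010- 10-0-1 10-01- 100--1✓ 110--1✓ 110-0- 1100--
Round 3: ---010 1-0--1
PIs = {---010, -0-100, -00111, -010-1, -0101-, -1001-, 000--0, 00011-, 0110-0, 011111, 1-0--1, 1-001-, 1-010-, 10-0-1, 10-01-, 101-10, 1011-0, 110-0-, 1100--}

-0-100, -00111, -010-1, -0101-, -1001-, 000--0, 00011-, 0110-0, 011111, 1-001-, 1-010-, 10-0-1, 10-01-, 101-10, 1011-0, 110-0-, 1100--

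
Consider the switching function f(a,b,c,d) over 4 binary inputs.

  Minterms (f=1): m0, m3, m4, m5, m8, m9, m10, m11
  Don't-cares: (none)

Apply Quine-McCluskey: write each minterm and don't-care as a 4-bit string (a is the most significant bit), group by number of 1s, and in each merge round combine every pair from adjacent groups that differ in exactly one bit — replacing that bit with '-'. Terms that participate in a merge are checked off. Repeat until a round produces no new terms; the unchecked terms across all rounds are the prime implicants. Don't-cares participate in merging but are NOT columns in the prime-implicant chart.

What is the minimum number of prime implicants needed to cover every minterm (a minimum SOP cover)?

size-2^0 implicants → 0000(✓)  0011(✓)  0100(✓)  0101(✓)  1000(✓)  1001(✓)  1010(✓)  1011(✓)
size-2^1 implicants → -000  -011  0-00  010-  10-0(✓)  10-1(✓)  100-(✓)  101-(✓)
size-2^2 implicants → 10--
Unchecked terms (primes): -000, -011, 0-00, 010-, 10--
Minterm coverage:
  m0 ⊆ -000,0-00
  m3 ⊆ -011 [E]
  m4 ⊆ 0-00,010-
  m5 ⊆ 010- [E]
  m8 ⊆ -000,10--
  m9 ⊆ 10-- [E]
  m10 ⊆ 10-- [E]
  m11 ⊆ -011,10--
E = {-011, 010-, 10--}
Petrick residual → -000
Cover = b'c'd' + b'cd + a'bc' + ab'  |cover|=4

4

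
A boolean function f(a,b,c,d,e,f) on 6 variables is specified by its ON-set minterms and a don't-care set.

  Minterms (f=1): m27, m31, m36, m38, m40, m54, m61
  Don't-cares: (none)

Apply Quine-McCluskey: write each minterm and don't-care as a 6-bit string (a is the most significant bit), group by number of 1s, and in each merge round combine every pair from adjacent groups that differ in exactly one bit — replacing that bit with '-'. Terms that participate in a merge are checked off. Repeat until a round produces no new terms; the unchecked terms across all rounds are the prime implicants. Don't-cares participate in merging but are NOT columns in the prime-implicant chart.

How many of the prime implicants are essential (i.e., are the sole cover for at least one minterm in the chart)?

5

Round 0: 011011✓ 011111✓ 100100✓ 100110✓ 101000 110110✓ 111101
Round 1: 011-11 1-0110 1001-0
PIs = {011-11, 1-0110, 1001-0, 101000, 111101}
Coverage chart:
  m27: 011-11 ←essential
  m31: 011-11 ←essential
  m36: 1001-0 ←essential
  m38: 1-0110,1001-0
  m40: 101000 ←essential
  m54: 1-0110 ←essential
  m61: 111101 ←essential
Essential: 011-11, 1-0110, 1001-0, 101000, 111101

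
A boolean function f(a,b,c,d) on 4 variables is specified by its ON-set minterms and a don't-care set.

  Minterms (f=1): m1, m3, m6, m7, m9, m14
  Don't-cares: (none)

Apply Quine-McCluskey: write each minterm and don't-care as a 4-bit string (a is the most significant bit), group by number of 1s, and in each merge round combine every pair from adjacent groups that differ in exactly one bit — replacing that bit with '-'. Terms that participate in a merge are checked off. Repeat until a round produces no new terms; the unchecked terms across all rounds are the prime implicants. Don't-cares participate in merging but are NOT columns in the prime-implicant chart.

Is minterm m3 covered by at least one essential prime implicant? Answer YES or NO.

Round 0: 0001✓ 0011✓ 0110✓ 0111✓ 1001✓ 1110✓
Round 1: -001 -110 0-11 00-1 011-
PIs = {-001, -110, 0-11, 00-1, 011-}
Coverage chart:
  m1: -001,00-1
  m3: 0-11,00-1
  m6: -110,011-
  m7: 0-11,011-
  m9: -001 ←essential
  m14: -110 ←essential
Essential: -001, -110

NO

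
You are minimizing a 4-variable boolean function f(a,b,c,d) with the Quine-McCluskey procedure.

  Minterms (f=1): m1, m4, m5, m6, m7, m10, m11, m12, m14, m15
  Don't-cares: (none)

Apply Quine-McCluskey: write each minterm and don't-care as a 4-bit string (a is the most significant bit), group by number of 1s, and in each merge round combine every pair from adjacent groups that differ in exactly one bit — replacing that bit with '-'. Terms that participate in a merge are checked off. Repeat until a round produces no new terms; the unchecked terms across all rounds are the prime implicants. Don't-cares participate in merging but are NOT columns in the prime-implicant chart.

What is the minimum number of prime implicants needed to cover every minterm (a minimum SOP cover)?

4

size-2^0 implicants → 0001(✓)  0100(✓)  0101(✓)  0110(✓)  0111(✓)  1010(✓)  1011(✓)  1100(✓)  1110(✓)  1111(✓)
size-2^1 implicants → -100(✓)  -110(✓)  -111(✓)  0-01  01-0(✓)  01-1(✓)  010-(✓)  011-(✓)  1-10(✓)  1-11(✓)  101-(✓)  11-0(✓)  111-(✓)
size-2^2 implicants → -1-0  -11-  01--  1-1-
Unchecked terms (primes): -1-0, -11-, 0-01, 01--, 1-1-
Minterm coverage:
  m1 ⊆ 0-01 [E]
  m4 ⊆ -1-0,01--
  m5 ⊆ 0-01,01--
  m6 ⊆ -1-0,-11-,01--
  m7 ⊆ -11-,01--
  m10 ⊆ 1-1- [E]
  m11 ⊆ 1-1- [E]
  m12 ⊆ -1-0 [E]
  m14 ⊆ -1-0,-11-,1-1-
  m15 ⊆ -11-,1-1-
E = {-1-0, 0-01, 1-1-}
Petrick residual → -11-
Cover = bd' + bc + a'c'd + ac  |cover|=4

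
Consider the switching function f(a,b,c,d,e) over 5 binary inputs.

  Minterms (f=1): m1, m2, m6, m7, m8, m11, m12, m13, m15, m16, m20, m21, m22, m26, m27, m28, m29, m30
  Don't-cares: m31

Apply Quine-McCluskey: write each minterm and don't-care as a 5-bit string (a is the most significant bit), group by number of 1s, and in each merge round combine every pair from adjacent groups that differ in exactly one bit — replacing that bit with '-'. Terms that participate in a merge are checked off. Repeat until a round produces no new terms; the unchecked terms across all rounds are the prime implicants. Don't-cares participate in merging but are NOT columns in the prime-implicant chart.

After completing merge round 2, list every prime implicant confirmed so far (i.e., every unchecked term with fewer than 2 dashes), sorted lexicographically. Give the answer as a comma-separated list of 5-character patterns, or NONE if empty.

-0110, 0-111, 00-10, 00001, 0011-, 01-00, 10-00

[col 0] 00001, 00010*, 00110*, 00111*, 01000*, 01011*, 01100*, 01101*, 01111*, 10000*, 10100*, 10101*, 10110*, 11010*, 11011*, 11100*, 11101*, 11110*, 11111*
[col 1] -0110, -1011*, -1100*, -1101*, -1111*, 0-111, 00-10, 0011-, 01-00, 01-11*, 011-1*, 0110-*, 1-100*, 1-101*, 1-110*, 10-00, 101-0*, 1010-*, 11-10*, 11-11*, 1101-*, 111-0*, 111-1*, 1110-*, 1111-*
[col 2] -1-11, -11-1, -110-, 1-1-0, 1-10-, 11-1-, 111--
Prime implicants: -0110, -1-11, -11-1, -110-, 0-111, 00-10, 00001, 0011-, 01-00, 1-1-0, 1-10-, 10-00, 11-1-, 111--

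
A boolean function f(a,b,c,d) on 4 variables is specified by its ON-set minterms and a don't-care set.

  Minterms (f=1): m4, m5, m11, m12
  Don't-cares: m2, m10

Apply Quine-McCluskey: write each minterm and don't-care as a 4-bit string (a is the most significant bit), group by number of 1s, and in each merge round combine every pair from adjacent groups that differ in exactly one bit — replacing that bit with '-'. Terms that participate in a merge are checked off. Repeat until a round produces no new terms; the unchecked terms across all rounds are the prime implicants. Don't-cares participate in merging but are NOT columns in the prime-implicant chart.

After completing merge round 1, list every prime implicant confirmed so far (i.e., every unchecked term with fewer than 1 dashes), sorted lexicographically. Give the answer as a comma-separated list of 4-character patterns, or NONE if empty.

NONE

[col 0] 0010*, 0100*, 0101*, 1010*, 1011*, 1100*
[col 1] -010, -100, 010-, 101-
Prime implicants: -010, -100, 010-, 101-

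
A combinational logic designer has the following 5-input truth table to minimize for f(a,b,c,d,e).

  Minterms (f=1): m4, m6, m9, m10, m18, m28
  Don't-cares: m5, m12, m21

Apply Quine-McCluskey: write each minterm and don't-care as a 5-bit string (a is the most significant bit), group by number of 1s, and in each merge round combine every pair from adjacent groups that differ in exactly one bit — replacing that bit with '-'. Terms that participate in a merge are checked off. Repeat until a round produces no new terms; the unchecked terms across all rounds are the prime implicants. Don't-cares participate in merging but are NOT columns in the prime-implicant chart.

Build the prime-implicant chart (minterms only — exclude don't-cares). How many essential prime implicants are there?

5

Round 0: 00100✓ 00101✓ 00110✓ 01001 01010 01100✓ 10010 10101✓ 11100✓
Round 1: -0101 -1100 0-100 001-0 0010-
PIs = {-0101, -1100, 0-100, 001-0, 0010-, 01001, 01010, 10010}
Coverage chart:
  m4: 0-100,001-0,0010-
  m6: 001-0 ←essential
  m9: 01001 ←essential
  m10: 01010 ←essential
  m18: 10010 ←essential
  m28: -1100 ←essential
Essential: -1100, 001-0, 01001, 01010, 10010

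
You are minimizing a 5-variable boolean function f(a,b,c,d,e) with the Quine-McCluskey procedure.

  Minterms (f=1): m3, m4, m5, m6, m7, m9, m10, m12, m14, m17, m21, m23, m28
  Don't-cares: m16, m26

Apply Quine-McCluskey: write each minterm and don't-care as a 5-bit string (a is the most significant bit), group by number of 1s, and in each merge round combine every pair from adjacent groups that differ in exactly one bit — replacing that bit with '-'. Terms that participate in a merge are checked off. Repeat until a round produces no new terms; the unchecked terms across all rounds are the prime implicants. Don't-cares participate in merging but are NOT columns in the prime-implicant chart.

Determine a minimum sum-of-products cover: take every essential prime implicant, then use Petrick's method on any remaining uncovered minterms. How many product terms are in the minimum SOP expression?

Round 0: 00011✓ 00100✓ 00101✓ 00110✓ 00111✓ 01001 01010✓ 01100✓ 01110✓ 10000✓ 10001✓ 10101✓ 10111✓ 11010✓ 11100✓
Round 1: -0101✓ -0111✓ -1010 -1100 0-100✓ 0-110✓ 00-11 001-0✓ 001-1✓ 0010-✓ 0011-✓ 01-10 011-0✓ 10-01 1000- 101-1✓
Round 2: -01-1 0-1-0 001--
PIs = {-01-1, -1010, -1100, 0-1-0, 00-11, 001--, 01-10, 01001, 10-01, 1000-}
Coverage chart:
  m3: 00-11 ←essential
  m4: 0-1-0,001--
  m5: -01-1,001--
  m6: 0-1-0,001--
  m7: -01-1,00-11,001--
  m9: 01001 ←essential
  m10: -1010,01-10
  m12: -1100,0-1-0
  m14: 0-1-0,01-10
  m17: 10-01,1000-
  m21: -01-1,10-01
  m23: -01-1 ←essential
  m28: -1100 ←essential
Essential: -01-1, -1100, 00-11, 01001
Petrick residual → -1010, 0-1-0, 10-01
Min cover (7 terms): b'ce + bc'de' + bcd'e' + a'ce' + a'b'de + a'bc'd'e + ab'd'e

7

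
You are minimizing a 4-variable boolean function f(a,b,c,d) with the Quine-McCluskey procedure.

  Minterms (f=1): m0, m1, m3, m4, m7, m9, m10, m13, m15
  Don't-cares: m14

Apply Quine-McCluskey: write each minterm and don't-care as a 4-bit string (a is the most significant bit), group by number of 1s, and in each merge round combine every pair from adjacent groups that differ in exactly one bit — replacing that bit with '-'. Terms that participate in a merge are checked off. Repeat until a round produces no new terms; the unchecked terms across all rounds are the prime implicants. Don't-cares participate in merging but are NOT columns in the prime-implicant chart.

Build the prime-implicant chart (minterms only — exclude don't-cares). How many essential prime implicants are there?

2

Round 0: 0000✓ 0001✓ 0011✓ 0100✓ 0111✓ 1001✓ 1010✓ 1101✓ 1110✓ 1111✓
Round 1: -001 -111 0-00 0-11 00-1 000- 1-01 1-10 11-1 111-
PIs = {-001, -111, 0-00, 0-11, 00-1, 000-, 1-01, 1-10, 11-1, 111-}
Coverage chart:
  m0: 0-00,000-
  m1: -001,00-1,000-
  m3: 0-11,00-1
  m4: 0-00 ←essential
  m7: -111,0-11
  m9: -001,1-01
  m10: 1-10 ←essential
  m13: 1-01,11-1
  m15: -111,11-1,111-
Essential: 0-00, 1-10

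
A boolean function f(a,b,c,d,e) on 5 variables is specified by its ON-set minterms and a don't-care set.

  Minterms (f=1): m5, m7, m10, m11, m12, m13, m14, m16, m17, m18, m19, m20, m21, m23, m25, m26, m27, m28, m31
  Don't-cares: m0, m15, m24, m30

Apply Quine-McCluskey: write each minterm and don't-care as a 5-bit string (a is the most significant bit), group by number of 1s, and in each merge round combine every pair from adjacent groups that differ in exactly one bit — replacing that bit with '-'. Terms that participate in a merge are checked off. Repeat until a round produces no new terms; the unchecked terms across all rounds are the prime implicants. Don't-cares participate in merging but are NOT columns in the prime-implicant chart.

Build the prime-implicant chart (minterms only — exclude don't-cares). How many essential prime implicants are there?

Round 0: 00000✓ 00101✓ 00111✓ 01010✓ 01011✓ 01100✓ 01101✓ 01110✓ 01111✓ 10000✓ 10001✓ 10010✓ 10011✓ 10100✓ 10101✓ 10111✓ 11000✓ 11001✓ 11010✓ 11011✓ 11100✓ 11110✓ 11111✓
Round 1: -0000 -0101✓ -0111✓ -1010✓ -1011✓ -1100✓ -1110✓ -1111✓ 0-101✓ 0-111✓ 001-1✓ 01-10✓ 01-11✓ 0101-✓ 011-0✓ 011-1✓ 0110-✓ 0111-✓ 1-000✓ 1-001✓ 1-010✓ 1-011✓ 1-100✓ 1-111✓ 10-00✓ 10-01✓ 10-11✓ 100-0✓ 100-1✓ 1000-✓ 1001-✓ 101-1✓ 1010-✓ 11-00✓ 11-10✓ 11-11✓ 110-0✓ 110-1✓ 1100-✓ 1101-✓ 111-0✓ 1111-✓
Round 2: --111 -01-1 -1-10✓ -1-11✓ -101-✓ -11-0 -111-✓ 0-1-1 01-1-✓ 011-- 1--00 1--11 1-0-0✓ 1-0-1✓ 1-00-✓ 1-01-✓ 10--1 10-0- 100--✓ 11--0 11-1-✓ 110--✓
Round 3: -1-1- 1-0--
PIs = {--111, -0000, -01-1, -1-1-, -11-0, 0-1-1, 011--, 1--00, 1--11, 1-0--, 10--1, 10-0-, 11--0}
Coverage chart:
  m5: -01-1,0-1-1
  m7: --111,-01-1,0-1-1
  m10: -1-1- ←essential
  m11: -1-1- ←essential
  m12: -11-0,011--
  m13: 0-1-1,011--
  m14: -1-1-,-11-0,011--
  m16: -0000,1--00,1-0--,10-0-
  m17: 1-0--,10--1,10-0-
  m18: 1-0-- ←essential
  m19: 1--11,1-0--,10--1
  m20: 1--00,10-0-
  m21: -01-1,10--1,10-0-
  m23: --111,-01-1,1--11,10--1
  m25: 1-0-- ←essential
  m26: -1-1-,1-0--,11--0
  m27: -1-1-,1--11,1-0--
  m28: -11-0,1--00,11--0
  m31: --111,-1-1-,1--11
Essential: -1-1-, 1-0--

2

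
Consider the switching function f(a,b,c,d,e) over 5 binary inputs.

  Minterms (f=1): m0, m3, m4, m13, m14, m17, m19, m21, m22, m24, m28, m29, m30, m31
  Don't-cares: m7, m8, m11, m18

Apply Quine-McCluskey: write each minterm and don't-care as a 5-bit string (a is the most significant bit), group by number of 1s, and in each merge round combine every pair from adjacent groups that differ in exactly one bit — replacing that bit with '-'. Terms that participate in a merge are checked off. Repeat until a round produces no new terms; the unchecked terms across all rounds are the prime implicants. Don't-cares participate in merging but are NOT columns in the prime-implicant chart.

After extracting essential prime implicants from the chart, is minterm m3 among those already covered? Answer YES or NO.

NO

[col 0] 00000*, 00011*, 00100*, 00111*, 01000*, 01011*, 01101*, 01110*, 10001*, 10010*, 10011*, 10101*, 10110*, 11000*, 11100*, 11101*, 11110*, 11111*
[col 1] -0011, -1000, -1101, -1110, 0-000, 0-011, 00-00, 00-11, 1-101, 1-110, 10-01, 10-10, 100-1, 1001-, 11-00, 111-0*, 111-1*, 1110-*, 1111-*
[col 2] 111--
Prime implicants: -0011, -1000, -1101, -1110, 0-000, 0-011, 00-00, 00-11, 1-101, 1-110, 10-01, 10-10, 100-1, 1001-, 11-00, 111--
PI chart (minterm → PIs covering it):
  0 | 0-000,00-00
  3 | -0011,0-011,00-11
  4 | 00-00  (sole → essential)
  13 | -1101  (sole → essential)
  14 | -1110  (sole → essential)
  17 | 10-01,100-1
  19 | -0011,100-1,1001-
  21 | 1-101,10-01
  22 | 1-110,10-10
  24 | -1000,11-00
  28 | 11-00,111--
  29 | -1101,1-101,111--
  30 | -1110,1-110,111--
  31 | 111--  (sole → essential)
Essential prime implicants: -1101, -1110, 00-00, 111--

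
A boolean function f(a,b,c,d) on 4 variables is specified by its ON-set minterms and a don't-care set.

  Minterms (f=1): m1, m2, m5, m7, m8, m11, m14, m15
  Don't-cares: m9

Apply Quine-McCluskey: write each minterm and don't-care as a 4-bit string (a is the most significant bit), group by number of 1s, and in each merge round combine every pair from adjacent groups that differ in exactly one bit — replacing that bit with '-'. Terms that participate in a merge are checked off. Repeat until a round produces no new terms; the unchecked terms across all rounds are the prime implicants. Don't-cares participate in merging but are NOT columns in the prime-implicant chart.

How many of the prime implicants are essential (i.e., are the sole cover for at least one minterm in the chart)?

3

size-2^0 implicants → 0001(✓)  0010  0101(✓)  0111(✓)  1000(✓)  1001(✓)  1011(✓)  1110(✓)  1111(✓)
size-2^1 implicants → -001  -111  0-01  01-1  1-11  10-1  100-  111-
Unchecked terms (primes): -001, -111, 0-01, 0010, 01-1, 1-11, 10-1, 100-, 111-
Minterm coverage:
  m1 ⊆ -001,0-01
  m2 ⊆ 0010 [E]
  m5 ⊆ 0-01,01-1
  m7 ⊆ -111,01-1
  m8 ⊆ 100- [E]
  m11 ⊆ 1-11,10-1
  m14 ⊆ 111- [E]
  m15 ⊆ -111,1-11,111-
E = {0010, 100-, 111-}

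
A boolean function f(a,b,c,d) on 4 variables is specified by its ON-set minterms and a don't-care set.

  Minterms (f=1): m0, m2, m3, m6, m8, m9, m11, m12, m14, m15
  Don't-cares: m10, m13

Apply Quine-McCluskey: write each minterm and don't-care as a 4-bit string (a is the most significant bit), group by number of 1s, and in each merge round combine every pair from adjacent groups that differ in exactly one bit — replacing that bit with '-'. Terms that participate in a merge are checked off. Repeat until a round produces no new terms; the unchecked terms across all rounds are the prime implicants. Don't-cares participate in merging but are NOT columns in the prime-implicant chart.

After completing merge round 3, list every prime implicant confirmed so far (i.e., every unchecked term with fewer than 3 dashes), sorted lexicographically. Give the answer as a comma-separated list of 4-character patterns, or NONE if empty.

--10, -0-0, -01-

size-2^0 implicants → 0000(✓)  0010(✓)  0011(✓)  0110(✓)  1000(✓)  1001(✓)  1010(✓)  1011(✓)  1100(✓)  1101(✓)  1110(✓)  1111(✓)
size-2^1 implicants → -000(✓)  -010(✓)  -011(✓)  -110(✓)  0-10(✓)  00-0(✓)  001-(✓)  1-00(✓)  1-01(✓)  1-10(✓)  1-11(✓)  10-0(✓)  10-1(✓)  100-(✓)  101-(✓)  11-0(✓)  11-1(✓)  110-(✓)  111-(✓)
size-2^2 implicants → --10  -0-0  -01-  1--0(✓)  1--1(✓)  1-0-(✓)  1-1-(✓)  10--(✓)  11--(✓)
size-2^3 implicants → 1---
Unchecked terms (primes): --10, -0-0, -01-, 1---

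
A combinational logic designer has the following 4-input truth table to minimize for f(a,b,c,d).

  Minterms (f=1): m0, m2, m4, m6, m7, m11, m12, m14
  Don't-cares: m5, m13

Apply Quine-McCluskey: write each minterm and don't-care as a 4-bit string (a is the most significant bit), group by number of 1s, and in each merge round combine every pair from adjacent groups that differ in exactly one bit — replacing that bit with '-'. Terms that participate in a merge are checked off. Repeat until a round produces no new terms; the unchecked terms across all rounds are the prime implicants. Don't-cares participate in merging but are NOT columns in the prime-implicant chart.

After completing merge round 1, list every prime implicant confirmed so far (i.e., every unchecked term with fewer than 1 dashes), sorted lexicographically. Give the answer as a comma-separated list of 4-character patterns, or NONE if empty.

Round 0: 0000✓ 0010✓ 0100✓ 0101✓ 0110✓ 0111✓ 1011 1100✓ 1101✓ 1110✓
Round 1: -100✓ -101✓ -110✓ 0-00✓ 0-10✓ 00-0✓ 01-0✓ 01-1✓ 010-✓ 011-✓ 11-0✓ 110-✓
Round 2: -1-0 -10- 0--0 01--
PIs = {-1-0, -10-, 0--0, 01--, 1011}

1011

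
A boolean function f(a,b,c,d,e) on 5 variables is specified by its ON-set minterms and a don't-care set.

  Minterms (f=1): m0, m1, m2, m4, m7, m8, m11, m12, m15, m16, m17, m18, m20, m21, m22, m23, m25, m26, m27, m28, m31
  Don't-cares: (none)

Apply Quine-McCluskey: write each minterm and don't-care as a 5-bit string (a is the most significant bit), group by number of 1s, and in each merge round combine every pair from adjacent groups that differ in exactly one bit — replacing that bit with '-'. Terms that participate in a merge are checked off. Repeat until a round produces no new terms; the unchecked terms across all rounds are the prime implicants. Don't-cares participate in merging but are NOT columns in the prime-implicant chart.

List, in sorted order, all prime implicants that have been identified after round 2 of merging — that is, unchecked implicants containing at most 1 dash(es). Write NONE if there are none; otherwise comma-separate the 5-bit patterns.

1-001, 1-010, 110-1, 1101-

[col 0] 00000*, 00001*, 00010*, 00100*, 00111*, 01000*, 01011*, 01100*, 01111*, 10000*, 10001*, 10010*, 10100*, 10101*, 10110*, 10111*, 11001*, 11010*, 11011*, 11100*, 11111*
[col 1] -0000*, -0001*, -0010*, -0100*, -0111*, -1011*, -1100*, -1111*, 0-000*, 0-100*, 0-111*, 00-00*, 000-0*, 0000-*, 01-00*, 01-11*, 1-001, 1-010, 1-100*, 1-111*, 10-00*, 10-01*, 10-10*, 100-0*, 1000-*, 101-0*, 101-1*, 1010-*, 1011-*, 11-11*, 110-1, 1101-
[col 2] --100, --111, -0-00, -00-0, -000-, -1-11, 0--00, 10--0, 10-0-, 101--
Prime implicants: --100, --111, -0-00, -00-0, -000-, -1-11, 0--00, 1-001, 1-010, 10--0, 10-0-, 101--, 110-1, 1101-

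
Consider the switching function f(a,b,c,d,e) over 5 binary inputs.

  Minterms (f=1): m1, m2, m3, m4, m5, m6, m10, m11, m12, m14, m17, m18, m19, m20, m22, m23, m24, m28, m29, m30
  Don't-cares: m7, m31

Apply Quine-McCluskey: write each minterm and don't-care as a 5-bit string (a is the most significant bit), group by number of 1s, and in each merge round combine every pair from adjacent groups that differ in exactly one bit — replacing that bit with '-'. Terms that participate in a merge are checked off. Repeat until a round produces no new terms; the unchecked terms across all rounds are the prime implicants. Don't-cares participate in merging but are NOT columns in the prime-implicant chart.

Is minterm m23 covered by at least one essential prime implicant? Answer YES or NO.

YES

Round 0: 00001✓ 00010✓ 00011✓ 00100✓ 00101✓ 00110✓ 00111✓ 01010✓ 01011✓ 01100✓ 01110✓ 10001✓ 10010✓ 10011✓ 10100✓ 10110✓ 10111✓ 11000✓ 11100✓ 11101✓ 11110✓ 11111✓
Round 1: -0001✓ -0010✓ -0011✓ -0100✓ -0110✓ -0111✓ -1100✓ -1110✓ 0-010✓ 0-011✓ 0-100✓ 0-110✓ 00-01✓ 00-10✓ 00-11✓ 000-1✓ 0001-✓ 001-0✓ 001-1✓ 0010-✓ 0011-✓ 01-10✓ 0101-✓ 011-0✓ 1-100✓ 1-110✓ 1-111✓ 10-10✓ 10-11✓ 100-1✓ 1001-✓ 101-0✓ 1011-✓ 11-00 111-0✓ 111-1✓ 1110-✓ 1111-✓
Round 2: --100✓ --110✓ -0-10✓ -0-11✓ -00-1 -001-✓ -01-0✓ -011-✓ -11-0✓ 0--10 0-01- 0-1-0✓ 00--1 00-1-✓ 001-- 1-1-0✓ 1-11- 10-1-✓ 111--
Round 3: --1-0 -0-1-
PIs = {--1-0, -0-1-, -00-1, 0--10, 0-01-, 00--1, 001--, 1-11-, 11-00, 111--}
Coverage chart:
  m1: -00-1,00--1
  m2: -0-1-,0--10,0-01-
  m3: -0-1-,-00-1,0-01-,00--1
  m4: --1-0,001--
  m5: 00--1,001--
  m6: --1-0,-0-1-,0--10,001--
  m10: 0--10,0-01-
  m11: 0-01- ←essential
  m12: --1-0 ←essential
  m14: --1-0,0--10
  m17: -00-1 ←essential
  m18: -0-1- ←essential
  m19: -0-1-,-00-1
  m20: --1-0 ←essential
  m22: --1-0,-0-1-,1-11-
  m23: -0-1-,1-11-
  m24: 11-00 ←essential
  m28: --1-0,11-00,111--
  m29: 111-- ←essential
  m30: --1-0,1-11-,111--
Essential: --1-0, -0-1-, -00-1, 0-01-, 11-00, 111--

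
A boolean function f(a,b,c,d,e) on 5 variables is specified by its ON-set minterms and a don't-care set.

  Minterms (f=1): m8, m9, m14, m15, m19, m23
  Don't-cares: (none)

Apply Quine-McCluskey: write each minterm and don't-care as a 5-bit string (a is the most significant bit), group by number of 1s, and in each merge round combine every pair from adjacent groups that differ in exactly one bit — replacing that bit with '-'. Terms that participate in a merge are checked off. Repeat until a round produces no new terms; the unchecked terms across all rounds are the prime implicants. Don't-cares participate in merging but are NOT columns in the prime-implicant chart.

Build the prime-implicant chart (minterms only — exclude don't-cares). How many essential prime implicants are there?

3

[col 0] 01000*, 01001*, 01110*, 01111*, 10011*, 10111*
[col 1] 0100-, 0111-, 10-11
Prime implicants: 0100-, 0111-, 10-11
PI chart (minterm → PIs covering it):
  8 | 0100-  (sole → essential)
  9 | 0100-  (sole → essential)
  14 | 0111-  (sole → essential)
  15 | 0111-  (sole → essential)
  19 | 10-11  (sole → essential)
  23 | 10-11  (sole → essential)
Essential prime implicants: 0100-, 0111-, 10-11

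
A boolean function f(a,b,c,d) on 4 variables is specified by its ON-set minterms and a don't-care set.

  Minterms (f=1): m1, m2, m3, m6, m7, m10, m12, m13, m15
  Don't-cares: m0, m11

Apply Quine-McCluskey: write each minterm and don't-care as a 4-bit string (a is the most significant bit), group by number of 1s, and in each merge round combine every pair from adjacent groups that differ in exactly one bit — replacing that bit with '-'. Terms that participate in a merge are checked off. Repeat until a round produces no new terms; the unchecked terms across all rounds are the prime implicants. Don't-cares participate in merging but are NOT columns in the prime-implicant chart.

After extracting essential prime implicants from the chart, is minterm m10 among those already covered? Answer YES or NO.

[col 0] 0000*, 0001*, 0010*, 0011*, 0110*, 0111*, 1010*, 1011*, 1100*, 1101*, 1111*
[col 1] -010*, -011*, -111*, 0-10*, 0-11*, 00-0*, 00-1*, 000-*, 001-*, 011-*, 1-11*, 101-*, 11-1, 110-
[col 2] --11, -01-, 0-1-, 00--
Prime implicants: --11, -01-, 0-1-, 00--, 11-1, 110-
PI chart (minterm → PIs covering it):
  1 | 00--  (sole → essential)
  2 | -01-,0-1-,00--
  3 | --11,-01-,0-1-,00--
  6 | 0-1-  (sole → essential)
  7 | --11,0-1-
  10 | -01-  (sole → essential)
  12 | 110-  (sole → essential)
  13 | 11-1,110-
  15 | --11,11-1
Essential prime implicants: -01-, 0-1-, 00--, 110-

YES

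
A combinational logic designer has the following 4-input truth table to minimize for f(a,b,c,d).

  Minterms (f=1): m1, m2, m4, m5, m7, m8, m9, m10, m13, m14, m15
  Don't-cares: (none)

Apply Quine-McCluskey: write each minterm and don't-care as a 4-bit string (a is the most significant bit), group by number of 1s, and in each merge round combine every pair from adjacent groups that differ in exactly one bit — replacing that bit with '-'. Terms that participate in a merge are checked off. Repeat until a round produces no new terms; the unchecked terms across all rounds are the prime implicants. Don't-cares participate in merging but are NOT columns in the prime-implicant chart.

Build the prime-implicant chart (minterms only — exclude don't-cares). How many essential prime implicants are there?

Round 0: 0001✓ 0010✓ 0100✓ 0101✓ 0111✓ 1000✓ 1001✓ 1010✓ 1101✓ 1110✓ 1111✓
Round 1: -001✓ -010 -101✓ -111✓ 0-01✓ 01-1✓ 010- 1-01✓ 1-10 10-0 100- 11-1✓ 111-
Round 2: --01 -1-1
PIs = {--01, -010, -1-1, 010-, 1-10, 10-0, 100-, 111-}
Coverage chart:
  m1: --01 ←essential
  m2: -010 ←essential
  m4: 010- ←essential
  m5: --01,-1-1,010-
  m7: -1-1 ←essential
  m8: 10-0,100-
  m9: --01,100-
  m10: -010,1-10,10-0
  m13: --01,-1-1
  m14: 1-10,111-
  m15: -1-1,111-
Essential: --01, -010, -1-1, 010-

4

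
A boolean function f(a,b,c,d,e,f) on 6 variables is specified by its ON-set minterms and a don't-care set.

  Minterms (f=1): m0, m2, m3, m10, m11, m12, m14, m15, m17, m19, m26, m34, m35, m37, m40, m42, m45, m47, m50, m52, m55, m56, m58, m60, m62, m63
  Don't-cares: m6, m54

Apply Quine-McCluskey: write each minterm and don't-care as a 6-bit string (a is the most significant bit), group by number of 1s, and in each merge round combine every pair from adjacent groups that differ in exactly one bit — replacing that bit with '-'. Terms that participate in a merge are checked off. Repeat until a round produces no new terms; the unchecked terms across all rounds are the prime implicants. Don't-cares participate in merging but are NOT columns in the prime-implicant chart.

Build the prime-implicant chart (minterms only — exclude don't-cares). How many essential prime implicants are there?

Round 0: 000000✓ 000010✓ 000011✓ 000110✓ 001010✓ 001011✓ 001100✓ 001110✓ 001111✓ 010001✓ 010011✓ 011010✓ 100010✓ 100011✓ 100101✓ 101000✓ 101010✓ 101101✓ 101111✓ 110010✓ 110100✓ 110110✓ 110111✓ 111000✓ 111010✓ 111100✓ 111110✓ 111111✓
Round 1: -00010✓ -00011✓ -01010✓ -01111 -11010✓ 0-0011 0-1010✓ 00-010✓ 00-011✓ 00-110✓ 000-10✓ 0000-0 00001-✓ 001-10✓ 001-11✓ 00101-✓ 0011-0 00111-✓ 0100-1 1-0010✓ 1-1000✓ 1-1010✓ 1-1111 10-010✓ 10-101 10001-✓ 1010-0✓ 1011-1 11-010✓ 11-100✓ 11-110✓ 11-111✓ 110-10✓ 1101-0✓ 11011-✓ 111-00✓ 111-10✓ 1110-0✓ 1111-0✓ 11111-✓
Round 2: --1010 -0-010 -0001- 00--10 00-01- 001-1- 1--010 1-10-0 11--10 11-1-0 11-11- 111--0
PIs = {--1010, -0-010, -0001-, -01111, 0-0011, 00--10, 00-01-, 0000-0, 001-1-, 0011-0, 0100-1, 1--010, 1-10-0, 1-1111, 10-101, 1011-1, 11--10, 11-1-0, 11-11-, 111--0}
Coverage chart:
  m0: 0000-0 ←essential
  m2: -0-010,-0001-,00--10,00-01-,0000-0
  m3: -0001-,0-0011,00-01-
  m10: --1010,-0-010,00--10,00-01-,001-1-
  m11: 00-01-,001-1-
  m12: 0011-0 ←essential
  m14: 00--10,001-1-,0011-0
  m15: -01111,001-1-
  m17: 0100-1 ←essential
  m19: 0-0011,0100-1
  m26: --1010 ←essential
  m34: -0-010,-0001-,1--010
  m35: -0001- ←essential
  m37: 10-101 ←essential
  m40: 1-10-0 ←essential
  m42: --1010,-0-010,1--010,1-10-0
  m45: 10-101,1011-1
  m47: -01111,1-1111,1011-1
  m50: 1--010,11--10
  m52: 11-1-0 ←essential
  m55: 11-11- ←essential
  m56: 1-10-0,111--0
  m58: --1010,1--010,1-10-0,11--10,111--0
  m60: 11-1-0,111--0
  m62: 11--10,11-1-0,11-11-,111--0
  m63: 1-1111,11-11-
Essential: --1010, -0001-, 0000-0, 0011-0, 0100-1, 1-10-0, 10-101, 11-1-0, 11-11-

9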